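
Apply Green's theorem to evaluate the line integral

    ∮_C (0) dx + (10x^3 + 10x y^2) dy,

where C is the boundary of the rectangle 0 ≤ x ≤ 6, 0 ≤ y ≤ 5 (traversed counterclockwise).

Green's theorem converts the closed line integral into a double integral over the enclosed region D:

    ∮_C P dx + Q dy = ∬_D (∂Q/∂x - ∂P/∂y) dA.

Here P = 0, Q = 10x^3 + 10x y^2, so

    ∂Q/∂x = 30x^2 + 10y^2,    ∂P/∂y = 0,
    ∂Q/∂x - ∂P/∂y = 30x^2 + 10y^2.

D is the region 0 ≤ x ≤ 6, 0 ≤ y ≤ 5. Evaluating the double integral:

    ∬_D (30x^2 + 10y^2) dA = ∫_0^{6} ∫_0^{5} (30x^2 + 10y^2) dy dx.

Inner (y from 0 to 5): 150x^2 + 1250/3.
Outer (x from 0 to 6): 13300.

Therefore ∮_C P dx + Q dy = 13300.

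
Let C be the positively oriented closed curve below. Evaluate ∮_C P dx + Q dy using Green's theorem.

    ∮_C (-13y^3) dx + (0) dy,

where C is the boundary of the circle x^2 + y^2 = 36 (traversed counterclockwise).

Green's theorem converts the closed line integral into a double integral over the enclosed region D:

    ∮_C P dx + Q dy = ∬_D (∂Q/∂x - ∂P/∂y) dA.

Here P = -13y^3, Q = 0, so

    ∂Q/∂x = 0,    ∂P/∂y = -39y^2,
    ∂Q/∂x - ∂P/∂y = 39y^2.

D is the region x^2 + y^2 ≤ 36. Evaluating the double integral:

In polar coordinates (x = r cos θ, y = r sin θ, dA = r dr dθ) the integrand becomes 39r^2sin(θ)^2, so

    ∬_D (39y^2) dA = ∫_0^{2π} ∫_0^{6} (39r^2sin(θ)^2) · r dr dθ.

Inner (r from 0 to 6): 12636sin(θ)^2.
Outer (θ from 0 to 2π): 12636π.

Therefore ∮_C P dx + Q dy = 12636π.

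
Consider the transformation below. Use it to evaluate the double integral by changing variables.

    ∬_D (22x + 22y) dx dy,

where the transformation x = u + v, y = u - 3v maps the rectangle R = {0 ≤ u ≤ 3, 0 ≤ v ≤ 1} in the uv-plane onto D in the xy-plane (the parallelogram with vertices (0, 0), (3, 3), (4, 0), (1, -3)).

Compute the Jacobian determinant of (x, y) with respect to (u, v):

    ∂(x,y)/∂(u,v) = | 1  1 | = (1)(-3) - (1)(1) = -4.
                   | 1  -3 |

Its absolute value is |J| = 4 (the area scaling factor).

Substituting x = u + v, y = u - 3v into the integrand,

    22x + 22y → 44u - 44v,

so the integral becomes

    ∬_R (44u - 44v) · |J| du dv = ∫_0^3 ∫_0^1 (176u - 176v) dv du.

Inner (v): 176u - 88.
Outer (u): 528.

Therefore ∬_D (22x + 22y) dx dy = 528.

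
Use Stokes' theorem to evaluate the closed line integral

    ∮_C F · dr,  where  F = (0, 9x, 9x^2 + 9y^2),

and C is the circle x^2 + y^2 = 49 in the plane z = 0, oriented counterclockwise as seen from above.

Let S be the flat disk x^2 + y^2 ≤ 49 in the plane z = 0, with upward unit normal n̂ = ẑ. By Stokes' theorem,

    ∮_C F · dr = ∬_S (∇ × F) · n̂ dS = ∬_D (curl F)_z dA,

where D is the disk x^2 + y^2 ≤ 49.

Compute the curl of F = (0, 9x, 9x^2 + 9y^2):
    (∇ × F)_x = ∂F_z/∂y - ∂F_y/∂z = 18y,
    (∇ × F)_y = ∂F_x/∂z - ∂F_z/∂x = -18x,
    (∇ × F)_z = ∂F_y/∂x - ∂F_x/∂y = 9.

On z = 0, (curl F)_z = 9.

Convert to polar (x = r cos θ, y = r sin θ, dA = r dr dθ); the integrand becomes 9, so

    ∬_D (curl F)_z dA = ∫_0^{2π} ∫_0^{7} (9) · r dr dθ.

Inner (r from 0 to 7): 441/2.
Outer (θ from 0 to 2π): 441π.

Therefore ∮_C F · dr = 441π.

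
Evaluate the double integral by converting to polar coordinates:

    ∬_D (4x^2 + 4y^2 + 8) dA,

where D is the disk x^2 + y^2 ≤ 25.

The region D is 0 ≤ r ≤ 5, 0 ≤ θ ≤ 2π in polar coordinates, where x = r cos(θ), y = r sin(θ), and dA = r dr dθ.

Under the substitution, the integrand becomes 4r^2 + 8, so

    ∬_D (4x^2 + 4y^2 + 8) dA = ∫_{0}^{2π} ∫_{0}^{5} (4r^2 + 8) · r dr dθ.

Inner integral (in r): ∫_{0}^{5} (4r^2 + 8) · r dr = 725.

Outer integral (in θ): ∫_{0}^{2π} (725) dθ = 1450π.

Therefore ∬_D (4x^2 + 4y^2 + 8) dA = 1450π.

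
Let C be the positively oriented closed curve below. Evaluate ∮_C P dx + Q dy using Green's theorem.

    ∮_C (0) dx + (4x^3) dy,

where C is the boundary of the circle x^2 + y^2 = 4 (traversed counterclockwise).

Green's theorem converts the closed line integral into a double integral over the enclosed region D:

    ∮_C P dx + Q dy = ∬_D (∂Q/∂x - ∂P/∂y) dA.

Here P = 0, Q = 4x^3, so

    ∂Q/∂x = 12x^2,    ∂P/∂y = 0,
    ∂Q/∂x - ∂P/∂y = 12x^2.

D is the region x^2 + y^2 ≤ 4. Evaluating the double integral:

In polar coordinates (x = r cos θ, y = r sin θ, dA = r dr dθ) the integrand becomes 12r^2cos(θ)^2, so

    ∬_D (12x^2) dA = ∫_0^{2π} ∫_0^{2} (12r^2cos(θ)^2) · r dr dθ.

Inner (r from 0 to 2): 48cos(θ)^2.
Outer (θ from 0 to 2π): 48π.

Therefore ∮_C P dx + Q dy = 48π.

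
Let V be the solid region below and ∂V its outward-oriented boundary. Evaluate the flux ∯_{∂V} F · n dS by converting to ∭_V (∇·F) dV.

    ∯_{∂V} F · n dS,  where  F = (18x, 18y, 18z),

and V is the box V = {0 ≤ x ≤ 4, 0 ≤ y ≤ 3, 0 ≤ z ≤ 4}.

By the divergence theorem,

    ∯_{∂V} F · n dS = ∭_V (∇ · F) dV.

Compute the divergence:
    ∇ · F = ∂F_x/∂x + ∂F_y/∂y + ∂F_z/∂z = 18 + 18 + 18 = 54.

V is a rectangular box, so dV = dx dy dz with 0 ≤ x ≤ 4, 0 ≤ y ≤ 3, 0 ≤ z ≤ 4.

Integrate (54) over V as an iterated integral:

    ∭_V (∇·F) dV = ∫_0^{4} ∫_0^{3} ∫_0^{4} (54) dz dy dx.

Inner (z from 0 to 4): 216.
Middle (y from 0 to 3): 648.
Outer (x from 0 to 4): 2592.

Therefore ∯_{∂V} F · n dS = 2592.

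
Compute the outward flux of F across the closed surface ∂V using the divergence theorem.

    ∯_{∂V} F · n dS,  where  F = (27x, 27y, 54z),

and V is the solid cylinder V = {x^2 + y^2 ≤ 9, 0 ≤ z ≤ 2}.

By the divergence theorem,

    ∯_{∂V} F · n dS = ∭_V (∇ · F) dV.

Compute the divergence:
    ∇ · F = ∂F_x/∂x + ∂F_y/∂y + ∂F_z/∂z = 27 + 27 + 54 = 108.

In cylindrical coordinates, x = r cos(θ), y = r sin(θ), z = z, dV = r dr dθ dz, with 0 ≤ r ≤ 3, 0 ≤ θ ≤ 2π, 0 ≤ z ≤ 2.

The integrand, after substitution and multiplying by the volume element, becomes (108) · r, so

    ∭_V (∇·F) dV = ∫_0^{2π} ∫_0^{3} ∫_0^{2} (108) · r dz dr dθ.

Inner (z from 0 to 2): 216r.
Middle (r from 0 to 3): 972.
Outer (θ from 0 to 2π): 1944π.

Therefore ∯_{∂V} F · n dS = 1944π.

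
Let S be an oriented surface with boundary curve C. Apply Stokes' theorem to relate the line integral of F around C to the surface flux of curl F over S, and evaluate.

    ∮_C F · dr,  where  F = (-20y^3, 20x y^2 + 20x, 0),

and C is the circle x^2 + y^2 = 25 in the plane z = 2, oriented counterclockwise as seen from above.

Let S be the flat disk x^2 + y^2 ≤ 25 in the plane z = 2, with upward unit normal n̂ = ẑ. By Stokes' theorem,

    ∮_C F · dr = ∬_S (∇ × F) · n̂ dS = ∬_D (curl F)_z dA,

where D is the disk x^2 + y^2 ≤ 25.

Compute the curl of F = (-20y^3, 20x y^2 + 20x, 0):
    (∇ × F)_x = ∂F_z/∂y - ∂F_y/∂z = 0,
    (∇ × F)_y = ∂F_x/∂z - ∂F_z/∂x = 0,
    (∇ × F)_z = ∂F_y/∂x - ∂F_x/∂y = 80y^2 + 20.

On z = 2, (curl F)_z = 80y^2 + 20.

Convert to polar (x = r cos θ, y = r sin θ, dA = r dr dθ); the integrand becomes 80r^2sin(θ)^2 + 20, so

    ∬_D (curl F)_z dA = ∫_0^{2π} ∫_0^{5} (80r^2sin(θ)^2 + 20) · r dr dθ.

Inner (r from 0 to 5): 12500sin(θ)^2 + 250.
Outer (θ from 0 to 2π): 13000π.

Therefore ∮_C F · dr = 13000π.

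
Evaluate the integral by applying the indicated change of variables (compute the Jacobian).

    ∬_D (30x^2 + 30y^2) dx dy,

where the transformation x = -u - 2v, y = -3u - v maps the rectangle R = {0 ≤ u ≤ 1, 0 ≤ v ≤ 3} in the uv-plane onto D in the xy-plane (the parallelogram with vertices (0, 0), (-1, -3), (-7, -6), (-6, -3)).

Compute the Jacobian determinant of (x, y) with respect to (u, v):

    ∂(x,y)/∂(u,v) = | -1  -2 | = (-1)(-1) - (-2)(-3) = -5.
                   | -3  -1 |

Its absolute value is |J| = 5 (the area scaling factor).

Substituting x = -u - 2v, y = -3u - v into the integrand,

    30x^2 + 30y^2 → 300u^2 + 300u v + 150v^2,

so the integral becomes

    ∬_R (300u^2 + 300u v + 150v^2) · |J| du dv = ∫_0^1 ∫_0^3 (1500u^2 + 1500u v + 750v^2) dv du.

Inner (v): 4500u^2 + 6750u + 6750.
Outer (u): 11625.

Therefore ∬_D (30x^2 + 30y^2) dx dy = 11625.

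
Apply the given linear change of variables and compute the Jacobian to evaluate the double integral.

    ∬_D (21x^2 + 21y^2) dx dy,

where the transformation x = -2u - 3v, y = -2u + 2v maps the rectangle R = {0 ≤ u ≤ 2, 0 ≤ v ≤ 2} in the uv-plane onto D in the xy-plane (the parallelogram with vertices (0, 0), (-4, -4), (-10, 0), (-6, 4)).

Compute the Jacobian determinant of (x, y) with respect to (u, v):

    ∂(x,y)/∂(u,v) = | -2  -3 | = (-2)(2) - (-3)(-2) = -10.
                   | -2  2 |

Its absolute value is |J| = 10 (the area scaling factor).

Substituting x = -2u - 3v, y = -2u + 2v into the integrand,

    21x^2 + 21y^2 → 168u^2 + 84u v + 273v^2,

so the integral becomes

    ∬_R (168u^2 + 84u v + 273v^2) · |J| du dv = ∫_0^2 ∫_0^2 (1680u^2 + 840u v + 2730v^2) dv du.

Inner (v): 3360u^2 + 1680u + 7280.
Outer (u): 26880.

Therefore ∬_D (21x^2 + 21y^2) dx dy = 26880.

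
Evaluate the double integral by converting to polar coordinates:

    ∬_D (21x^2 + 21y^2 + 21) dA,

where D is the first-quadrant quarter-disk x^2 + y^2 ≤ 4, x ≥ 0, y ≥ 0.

The region D is 0 ≤ r ≤ 2, 0 ≤ θ ≤ π/2 in polar coordinates, where x = r cos(θ), y = r sin(θ), and dA = r dr dθ.

Under the substitution, the integrand becomes 21r^2 + 21, so

    ∬_D (21x^2 + 21y^2 + 21) dA = ∫_{0}^{π/2} ∫_{0}^{2} (21r^2 + 21) · r dr dθ.

Inner integral (in r): ∫_{0}^{2} (21r^2 + 21) · r dr = 126.

Outer integral (in θ): ∫_{0}^{π/2} (126) dθ = 63π.

Therefore ∬_D (21x^2 + 21y^2 + 21) dA = 63π.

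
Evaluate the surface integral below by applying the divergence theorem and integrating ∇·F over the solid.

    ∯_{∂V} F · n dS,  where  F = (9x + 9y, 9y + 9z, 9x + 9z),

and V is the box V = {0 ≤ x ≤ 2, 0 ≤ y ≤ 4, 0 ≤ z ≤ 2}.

By the divergence theorem,

    ∯_{∂V} F · n dS = ∭_V (∇ · F) dV.

Compute the divergence:
    ∇ · F = ∂F_x/∂x + ∂F_y/∂y + ∂F_z/∂z = 9 + 9 + 9 = 27.

V is a rectangular box, so dV = dx dy dz with 0 ≤ x ≤ 2, 0 ≤ y ≤ 4, 0 ≤ z ≤ 2.

Integrate (27) over V as an iterated integral:

    ∭_V (∇·F) dV = ∫_0^{2} ∫_0^{4} ∫_0^{2} (27) dz dy dx.

Inner (z from 0 to 2): 54.
Middle (y from 0 to 4): 216.
Outer (x from 0 to 2): 432.

Therefore ∯_{∂V} F · n dS = 432.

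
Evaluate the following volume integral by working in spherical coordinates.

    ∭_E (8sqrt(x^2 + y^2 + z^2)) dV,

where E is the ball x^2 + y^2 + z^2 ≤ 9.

In spherical coordinates, x = ρ sin(φ) cos(θ), y = ρ sin(φ) sin(θ), z = ρ cos(φ), and dV = ρ^2 sin(φ) dρ dφ dθ.

The integrand becomes 8ρ, so

    ∭_E (8sqrt(x^2 + y^2 + z^2)) dV = ∫_{0}^{2π} ∫_{0}^{π} ∫_{0}^{3} (8ρ) · ρ^2 sin(φ) dρ dφ dθ.

Inner (ρ): 162sin(φ).
Middle (φ): 324.
Outer (θ): 648π.

Therefore the triple integral equals 648π.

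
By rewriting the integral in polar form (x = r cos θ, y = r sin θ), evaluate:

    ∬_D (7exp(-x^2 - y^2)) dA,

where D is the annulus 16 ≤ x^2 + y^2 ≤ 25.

The region D is 4 ≤ r ≤ 5, 0 ≤ θ ≤ 2π in polar coordinates, where x = r cos(θ), y = r sin(θ), and dA = r dr dθ.

Under the substitution, the integrand becomes 7exp(-r^2), so

    ∬_D (7exp(-x^2 - y^2)) dA = ∫_{0}^{2π} ∫_{4}^{5} (7exp(-r^2)) · r dr dθ.

Inner integral (in r): ∫_{4}^{5} (7exp(-r^2)) · r dr = -(7 - 7exp(9))exp(-25)/2.

Outer integral (in θ): ∫_{0}^{2π} (-(7 - 7exp(9))exp(-25)/2) dθ = -7π (1 - exp(9))exp(-25).

Therefore ∬_D (7exp(-x^2 - y^2)) dA = -7π (1 - exp(9))exp(-25).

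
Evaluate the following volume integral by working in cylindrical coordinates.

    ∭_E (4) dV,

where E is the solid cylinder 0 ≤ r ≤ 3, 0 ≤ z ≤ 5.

In cylindrical coordinates, x = r cos(θ), y = r sin(θ), z = z, and dV = r dr dθ dz.

The integrand becomes 4, so

    ∭_E (4) dV = ∫_{0}^{2π} ∫_{0}^{3} ∫_{0}^{5} (4) · r dz dr dθ.

Inner (z): 20r.
Middle (r from 0 to 3): 90.
Outer (θ): 180π.

Therefore the triple integral equals 180π.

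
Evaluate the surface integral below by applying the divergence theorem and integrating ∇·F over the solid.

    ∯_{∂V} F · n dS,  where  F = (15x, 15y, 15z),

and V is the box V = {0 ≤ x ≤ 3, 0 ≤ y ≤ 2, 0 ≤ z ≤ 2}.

By the divergence theorem,

    ∯_{∂V} F · n dS = ∭_V (∇ · F) dV.

Compute the divergence:
    ∇ · F = ∂F_x/∂x + ∂F_y/∂y + ∂F_z/∂z = 15 + 15 + 15 = 45.

V is a rectangular box, so dV = dx dy dz with 0 ≤ x ≤ 3, 0 ≤ y ≤ 2, 0 ≤ z ≤ 2.

Integrate (45) over V as an iterated integral:

    ∭_V (∇·F) dV = ∫_0^{3} ∫_0^{2} ∫_0^{2} (45) dz dy dx.

Inner (z from 0 to 2): 90.
Middle (y from 0 to 2): 180.
Outer (x from 0 to 3): 540.

Therefore ∯_{∂V} F · n dS = 540.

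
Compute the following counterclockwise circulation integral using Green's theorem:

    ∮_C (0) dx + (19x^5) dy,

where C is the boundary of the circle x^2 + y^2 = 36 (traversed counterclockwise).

Green's theorem converts the closed line integral into a double integral over the enclosed region D:

    ∮_C P dx + Q dy = ∬_D (∂Q/∂x - ∂P/∂y) dA.

Here P = 0, Q = 19x^5, so

    ∂Q/∂x = 95x^4,    ∂P/∂y = 0,
    ∂Q/∂x - ∂P/∂y = 95x^4.

D is the region x^2 + y^2 ≤ 36. Evaluating the double integral:

In polar coordinates (x = r cos θ, y = r sin θ, dA = r dr dθ) the integrand becomes 95r^4cos(θ)^4, so

    ∬_D (95x^4) dA = ∫_0^{2π} ∫_0^{6} (95r^4cos(θ)^4) · r dr dθ.

Inner (r from 0 to 6): 738720cos(θ)^4.
Outer (θ from 0 to 2π): 554040π.

Therefore ∮_C P dx + Q dy = 554040π.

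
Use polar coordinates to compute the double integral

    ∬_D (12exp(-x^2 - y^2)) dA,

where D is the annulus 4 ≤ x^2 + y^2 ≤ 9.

The region D is 2 ≤ r ≤ 3, 0 ≤ θ ≤ 2π in polar coordinates, where x = r cos(θ), y = r sin(θ), and dA = r dr dθ.

Under the substitution, the integrand becomes 12exp(-r^2), so

    ∬_D (12exp(-x^2 - y^2)) dA = ∫_{0}^{2π} ∫_{2}^{3} (12exp(-r^2)) · r dr dθ.

Inner integral (in r): ∫_{2}^{3} (12exp(-r^2)) · r dr = -(6 - 6exp(5))exp(-9).

Outer integral (in θ): ∫_{0}^{2π} (-(6 - 6exp(5))exp(-9)) dθ = -12π (1 - exp(5))exp(-9).

Therefore ∬_D (12exp(-x^2 - y^2)) dA = -12π (1 - exp(5))exp(-9).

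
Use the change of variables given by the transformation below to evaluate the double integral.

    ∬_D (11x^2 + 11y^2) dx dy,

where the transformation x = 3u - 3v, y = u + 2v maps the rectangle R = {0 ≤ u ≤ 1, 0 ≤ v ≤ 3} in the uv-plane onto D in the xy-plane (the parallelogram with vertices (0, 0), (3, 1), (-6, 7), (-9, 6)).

Compute the Jacobian determinant of (x, y) with respect to (u, v):

    ∂(x,y)/∂(u,v) = | 3  -3 | = (3)(2) - (-3)(1) = 9.
                   | 1  2 |

Its absolute value is |J| = 9 (the area scaling factor).

Substituting x = 3u - 3v, y = u + 2v into the integrand,

    11x^2 + 11y^2 → 110u^2 - 154u v + 143v^2,

so the integral becomes

    ∬_R (110u^2 - 154u v + 143v^2) · |J| du dv = ∫_0^1 ∫_0^3 (990u^2 - 1386u v + 1287v^2) dv du.

Inner (v): 2970u^2 - 6237u + 11583.
Outer (u): 18909/2.

Therefore ∬_D (11x^2 + 11y^2) dx dy = 18909/2.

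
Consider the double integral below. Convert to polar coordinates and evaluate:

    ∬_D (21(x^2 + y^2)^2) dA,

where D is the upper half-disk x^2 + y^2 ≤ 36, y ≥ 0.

The region D is 0 ≤ r ≤ 6, 0 ≤ θ ≤ π in polar coordinates, where x = r cos(θ), y = r sin(θ), and dA = r dr dθ.

Under the substitution, the integrand becomes 21r^4, so

    ∬_D (21(x^2 + y^2)^2) dA = ∫_{0}^{π} ∫_{0}^{6} (21r^4) · r dr dθ.

Inner integral (in r): ∫_{0}^{6} (21r^4) · r dr = 163296.

Outer integral (in θ): ∫_{0}^{π} (163296) dθ = 163296π.

Therefore ∬_D (21(x^2 + y^2)^2) dA = 163296π.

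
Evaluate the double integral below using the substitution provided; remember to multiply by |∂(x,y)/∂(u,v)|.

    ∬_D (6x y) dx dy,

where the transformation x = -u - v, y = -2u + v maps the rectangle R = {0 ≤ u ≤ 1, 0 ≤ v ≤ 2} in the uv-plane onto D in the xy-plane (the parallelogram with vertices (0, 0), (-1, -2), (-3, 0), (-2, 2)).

Compute the Jacobian determinant of (x, y) with respect to (u, v):

    ∂(x,y)/∂(u,v) = | -1  -1 | = (-1)(1) - (-1)(-2) = -3.
                   | -2  1 |

Its absolute value is |J| = 3 (the area scaling factor).

Substituting x = -u - v, y = -2u + v into the integrand,

    6x y → 12u^2 + 6u v - 6v^2,

so the integral becomes

    ∬_R (12u^2 + 6u v - 6v^2) · |J| du dv = ∫_0^1 ∫_0^2 (36u^2 + 18u v - 18v^2) dv du.

Inner (v): 72u^2 + 36u - 48.
Outer (u): -6.

Therefore ∬_D (6x y) dx dy = -6.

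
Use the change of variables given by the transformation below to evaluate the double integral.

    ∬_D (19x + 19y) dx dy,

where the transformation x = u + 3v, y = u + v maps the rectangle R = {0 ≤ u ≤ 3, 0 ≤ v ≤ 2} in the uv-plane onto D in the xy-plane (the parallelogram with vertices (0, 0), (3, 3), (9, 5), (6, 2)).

Compute the Jacobian determinant of (x, y) with respect to (u, v):

    ∂(x,y)/∂(u,v) = | 1  3 | = (1)(1) - (3)(1) = -2.
                   | 1  1 |

Its absolute value is |J| = 2 (the area scaling factor).

Substituting x = u + 3v, y = u + v into the integrand,

    19x + 19y → 38u + 76v,

so the integral becomes

    ∬_R (38u + 76v) · |J| du dv = ∫_0^3 ∫_0^2 (76u + 152v) dv du.

Inner (v): 152u + 304.
Outer (u): 1596.

Therefore ∬_D (19x + 19y) dx dy = 1596.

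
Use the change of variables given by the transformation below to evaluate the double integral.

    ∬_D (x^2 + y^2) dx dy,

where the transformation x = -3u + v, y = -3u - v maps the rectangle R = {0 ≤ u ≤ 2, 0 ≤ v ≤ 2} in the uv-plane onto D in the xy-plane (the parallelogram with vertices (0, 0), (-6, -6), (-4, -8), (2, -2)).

Compute the Jacobian determinant of (x, y) with respect to (u, v):

    ∂(x,y)/∂(u,v) = | -3  1 | = (-3)(-1) - (1)(-3) = 6.
                   | -3  -1 |

Its absolute value is |J| = 6 (the area scaling factor).

Substituting x = -3u + v, y = -3u - v into the integrand,

    x^2 + y^2 → 18u^2 + 2v^2,

so the integral becomes

    ∬_R (18u^2 + 2v^2) · |J| du dv = ∫_0^2 ∫_0^2 (108u^2 + 12v^2) dv du.

Inner (v): 216u^2 + 32.
Outer (u): 640.

Therefore ∬_D (x^2 + y^2) dx dy = 640.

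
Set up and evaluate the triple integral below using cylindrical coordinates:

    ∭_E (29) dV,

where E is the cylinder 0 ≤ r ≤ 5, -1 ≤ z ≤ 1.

In cylindrical coordinates, x = r cos(θ), y = r sin(θ), z = z, and dV = r dr dθ dz.

The integrand becomes 29, so

    ∭_E (29) dV = ∫_{0}^{2π} ∫_{0}^{5} ∫_{-1}^{1} (29) · r dz dr dθ.

Inner (z): 58r.
Middle (r from 0 to 5): 725.
Outer (θ): 1450π.

Therefore the triple integral equals 1450π.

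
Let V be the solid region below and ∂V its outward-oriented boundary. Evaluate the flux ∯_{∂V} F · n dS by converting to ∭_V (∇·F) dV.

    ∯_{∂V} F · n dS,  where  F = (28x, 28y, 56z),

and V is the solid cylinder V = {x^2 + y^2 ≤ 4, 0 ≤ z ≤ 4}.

By the divergence theorem,

    ∯_{∂V} F · n dS = ∭_V (∇ · F) dV.

Compute the divergence:
    ∇ · F = ∂F_x/∂x + ∂F_y/∂y + ∂F_z/∂z = 28 + 28 + 56 = 112.

In cylindrical coordinates, x = r cos(θ), y = r sin(θ), z = z, dV = r dr dθ dz, with 0 ≤ r ≤ 2, 0 ≤ θ ≤ 2π, 0 ≤ z ≤ 4.

The integrand, after substitution and multiplying by the volume element, becomes (112) · r, so

    ∭_V (∇·F) dV = ∫_0^{2π} ∫_0^{2} ∫_0^{4} (112) · r dz dr dθ.

Inner (z from 0 to 4): 448r.
Middle (r from 0 to 2): 896.
Outer (θ from 0 to 2π): 1792π.

Therefore ∯_{∂V} F · n dS = 1792π.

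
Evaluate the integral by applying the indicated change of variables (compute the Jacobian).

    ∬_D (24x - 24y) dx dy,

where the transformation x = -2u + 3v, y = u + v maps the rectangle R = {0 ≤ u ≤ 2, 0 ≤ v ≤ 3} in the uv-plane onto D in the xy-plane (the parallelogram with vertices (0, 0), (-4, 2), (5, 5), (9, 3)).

Compute the Jacobian determinant of (x, y) with respect to (u, v):

    ∂(x,y)/∂(u,v) = | -2  3 | = (-2)(1) - (3)(1) = -5.
                   | 1  1 |

Its absolute value is |J| = 5 (the area scaling factor).

Substituting x = -2u + 3v, y = u + v into the integrand,

    24x - 24y → -72u + 48v,

so the integral becomes

    ∬_R (-72u + 48v) · |J| du dv = ∫_0^2 ∫_0^3 (-360u + 240v) dv du.

Inner (v): 1080 - 1080u.
Outer (u): 0.

Therefore ∬_D (24x - 24y) dx dy = 0.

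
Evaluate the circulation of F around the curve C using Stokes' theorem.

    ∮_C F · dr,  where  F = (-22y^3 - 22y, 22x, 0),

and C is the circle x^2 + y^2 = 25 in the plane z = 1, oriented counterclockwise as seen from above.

Let S be the flat disk x^2 + y^2 ≤ 25 in the plane z = 1, with upward unit normal n̂ = ẑ. By Stokes' theorem,

    ∮_C F · dr = ∬_S (∇ × F) · n̂ dS = ∬_D (curl F)_z dA,

where D is the disk x^2 + y^2 ≤ 25.

Compute the curl of F = (-22y^3 - 22y, 22x, 0):
    (∇ × F)_x = ∂F_z/∂y - ∂F_y/∂z = 0,
    (∇ × F)_y = ∂F_x/∂z - ∂F_z/∂x = 0,
    (∇ × F)_z = ∂F_y/∂x - ∂F_x/∂y = 66y^2 + 44.

On z = 1, (curl F)_z = 66y^2 + 44.

Convert to polar (x = r cos θ, y = r sin θ, dA = r dr dθ); the integrand becomes 66r^2sin(θ)^2 + 44, so

    ∬_D (curl F)_z dA = ∫_0^{2π} ∫_0^{5} (66r^2sin(θ)^2 + 44) · r dr dθ.

Inner (r from 0 to 5): 20625sin(θ)^2/2 + 550.
Outer (θ from 0 to 2π): 22825π/2.

Therefore ∮_C F · dr = 22825π/2.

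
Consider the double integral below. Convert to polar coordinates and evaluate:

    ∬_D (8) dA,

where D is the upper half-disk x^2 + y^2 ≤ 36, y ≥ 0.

The region D is 0 ≤ r ≤ 6, 0 ≤ θ ≤ π in polar coordinates, where x = r cos(θ), y = r sin(θ), and dA = r dr dθ.

Under the substitution, the integrand becomes 8, so

    ∬_D (8) dA = ∫_{0}^{π} ∫_{0}^{6} (8) · r dr dθ.

Inner integral (in r): ∫_{0}^{6} (8) · r dr = 144.

Outer integral (in θ): ∫_{0}^{π} (144) dθ = 144π.

Therefore ∬_D (8) dA = 144π.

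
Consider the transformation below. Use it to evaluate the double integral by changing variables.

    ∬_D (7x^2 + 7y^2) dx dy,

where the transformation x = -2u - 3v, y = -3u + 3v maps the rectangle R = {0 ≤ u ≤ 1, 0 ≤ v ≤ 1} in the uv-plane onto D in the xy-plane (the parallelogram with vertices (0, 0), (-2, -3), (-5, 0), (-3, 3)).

Compute the Jacobian determinant of (x, y) with respect to (u, v):

    ∂(x,y)/∂(u,v) = | -2  -3 | = (-2)(3) - (-3)(-3) = -15.
                   | -3  3 |

Its absolute value is |J| = 15 (the area scaling factor).

Substituting x = -2u - 3v, y = -3u + 3v into the integrand,

    7x^2 + 7y^2 → 91u^2 - 42u v + 126v^2,

so the integral becomes

    ∬_R (91u^2 - 42u v + 126v^2) · |J| du dv = ∫_0^1 ∫_0^1 (1365u^2 - 630u v + 1890v^2) dv du.

Inner (v): 1365u^2 - 315u + 630.
Outer (u): 1855/2.

Therefore ∬_D (7x^2 + 7y^2) dx dy = 1855/2.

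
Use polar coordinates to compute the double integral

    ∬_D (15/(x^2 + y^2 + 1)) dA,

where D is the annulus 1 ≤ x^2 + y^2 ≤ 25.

The region D is 1 ≤ r ≤ 5, 0 ≤ θ ≤ 2π in polar coordinates, where x = r cos(θ), y = r sin(θ), and dA = r dr dθ.

Under the substitution, the integrand becomes 15/(r^2 + 1), so

    ∬_D (15/(x^2 + y^2 + 1)) dA = ∫_{0}^{2π} ∫_{1}^{5} (15/(r^2 + 1)) · r dr dθ.

Inner integral (in r): ∫_{1}^{5} (15/(r^2 + 1)) · r dr = 15log(13)/2.

Outer integral (in θ): ∫_{0}^{2π} (15log(13)/2) dθ = 15π log(13).

Therefore ∬_D (15/(x^2 + y^2 + 1)) dA = 15π log(13).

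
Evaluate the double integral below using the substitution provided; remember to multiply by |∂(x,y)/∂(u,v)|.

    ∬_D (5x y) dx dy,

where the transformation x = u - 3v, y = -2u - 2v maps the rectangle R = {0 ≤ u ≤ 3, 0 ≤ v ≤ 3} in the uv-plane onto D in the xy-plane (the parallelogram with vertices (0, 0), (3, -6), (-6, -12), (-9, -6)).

Compute the Jacobian determinant of (x, y) with respect to (u, v):

    ∂(x,y)/∂(u,v) = | 1  -3 | = (1)(-2) - (-3)(-2) = -8.
                   | -2  -2 |

Its absolute value is |J| = 8 (the area scaling factor).

Substituting x = u - 3v, y = -2u - 2v into the integrand,

    5x y → -10u^2 + 20u v + 30v^2,

so the integral becomes

    ∬_R (-10u^2 + 20u v + 30v^2) · |J| du dv = ∫_0^3 ∫_0^3 (-80u^2 + 160u v + 240v^2) dv du.

Inner (v): -240u^2 + 720u + 2160.
Outer (u): 7560.

Therefore ∬_D (5x y) dx dy = 7560.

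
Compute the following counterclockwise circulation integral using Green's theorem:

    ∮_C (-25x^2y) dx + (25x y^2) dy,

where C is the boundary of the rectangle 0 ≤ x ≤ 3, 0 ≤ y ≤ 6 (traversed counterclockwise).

Green's theorem converts the closed line integral into a double integral over the enclosed region D:

    ∮_C P dx + Q dy = ∬_D (∂Q/∂x - ∂P/∂y) dA.

Here P = -25x^2y, Q = 25x y^2, so

    ∂Q/∂x = 25y^2,    ∂P/∂y = -25x^2,
    ∂Q/∂x - ∂P/∂y = 25x^2 + 25y^2.

D is the region 0 ≤ x ≤ 3, 0 ≤ y ≤ 6. Evaluating the double integral:

    ∬_D (25x^2 + 25y^2) dA = ∫_0^{3} ∫_0^{6} (25x^2 + 25y^2) dy dx.

Inner (y from 0 to 6): 150x^2 + 1800.
Outer (x from 0 to 3): 6750.

Therefore ∮_C P dx + Q dy = 6750.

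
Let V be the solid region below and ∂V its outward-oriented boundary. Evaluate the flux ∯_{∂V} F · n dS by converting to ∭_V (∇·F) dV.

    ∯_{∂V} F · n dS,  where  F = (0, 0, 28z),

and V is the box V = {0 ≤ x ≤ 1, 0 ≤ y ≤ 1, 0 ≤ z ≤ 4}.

By the divergence theorem,

    ∯_{∂V} F · n dS = ∭_V (∇ · F) dV.

Compute the divergence:
    ∇ · F = ∂F_x/∂x + ∂F_y/∂y + ∂F_z/∂z = 0 + 0 + 28 = 28.

V is a rectangular box, so dV = dx dy dz with 0 ≤ x ≤ 1, 0 ≤ y ≤ 1, 0 ≤ z ≤ 4.

Integrate (28) over V as an iterated integral:

    ∭_V (∇·F) dV = ∫_0^{1} ∫_0^{1} ∫_0^{4} (28) dz dy dx.

Inner (z from 0 to 4): 112.
Middle (y from 0 to 1): 112.
Outer (x from 0 to 1): 112.

Therefore ∯_{∂V} F · n dS = 112.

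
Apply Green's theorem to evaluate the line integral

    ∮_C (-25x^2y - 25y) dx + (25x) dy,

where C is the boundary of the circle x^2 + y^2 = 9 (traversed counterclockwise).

Green's theorem converts the closed line integral into a double integral over the enclosed region D:

    ∮_C P dx + Q dy = ∬_D (∂Q/∂x - ∂P/∂y) dA.

Here P = -25x^2y - 25y, Q = 25x, so

    ∂Q/∂x = 25,    ∂P/∂y = -25x^2 - 25,
    ∂Q/∂x - ∂P/∂y = 25x^2 + 50.

D is the region x^2 + y^2 ≤ 9. Evaluating the double integral:

In polar coordinates (x = r cos θ, y = r sin θ, dA = r dr dθ) the integrand becomes 25r^2cos(θ)^2 + 50, so

    ∬_D (25x^2 + 50) dA = ∫_0^{2π} ∫_0^{3} (25r^2cos(θ)^2 + 50) · r dr dθ.

Inner (r from 0 to 3): 2025cos(θ)^2/4 + 225.
Outer (θ from 0 to 2π): 3825π/4.

Therefore ∮_C P dx + Q dy = 3825π/4.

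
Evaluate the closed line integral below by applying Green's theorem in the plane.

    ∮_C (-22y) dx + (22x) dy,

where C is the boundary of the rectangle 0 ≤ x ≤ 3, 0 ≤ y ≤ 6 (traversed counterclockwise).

Green's theorem converts the closed line integral into a double integral over the enclosed region D:

    ∮_C P dx + Q dy = ∬_D (∂Q/∂x - ∂P/∂y) dA.

Here P = -22y, Q = 22x, so

    ∂Q/∂x = 22,    ∂P/∂y = -22,
    ∂Q/∂x - ∂P/∂y = 44.

D is the region 0 ≤ x ≤ 3, 0 ≤ y ≤ 6. Evaluating the double integral:

    ∬_D (44) dA = ∫_0^{3} ∫_0^{6} (44) dy dx.

Inner (y from 0 to 6): 264.
Outer (x from 0 to 3): 792.

Therefore ∮_C P dx + Q dy = 792.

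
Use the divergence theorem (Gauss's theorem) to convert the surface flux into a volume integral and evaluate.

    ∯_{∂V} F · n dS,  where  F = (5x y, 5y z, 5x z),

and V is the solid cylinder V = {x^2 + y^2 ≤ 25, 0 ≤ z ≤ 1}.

By the divergence theorem,

    ∯_{∂V} F · n dS = ∭_V (∇ · F) dV.

Compute the divergence:
    ∇ · F = ∂F_x/∂x + ∂F_y/∂y + ∂F_z/∂z = 5y + 5z + 5x = 5x + 5y + 5z.

In cylindrical coordinates, x = r cos(θ), y = r sin(θ), z = z, dV = r dr dθ dz, with 0 ≤ r ≤ 5, 0 ≤ θ ≤ 2π, 0 ≤ z ≤ 1.

The integrand, after substitution and multiplying by the volume element, becomes (5sqrt(2)r sin(θ + π/4) + 5z) · r, so

    ∭_V (∇·F) dV = ∫_0^{2π} ∫_0^{5} ∫_0^{1} (5sqrt(2)r sin(θ + π/4) + 5z) · r dz dr dθ.

Inner (z from 0 to 1): 5r (2sqrt(2)r sin(θ + π/4) + 1)/2.
Middle (r from 0 to 5): 625sqrt(2)sin(θ + π/4)/3 + 125/4.
Outer (θ from 0 to 2π): 125π/2.

Therefore ∯_{∂V} F · n dS = 125π/2.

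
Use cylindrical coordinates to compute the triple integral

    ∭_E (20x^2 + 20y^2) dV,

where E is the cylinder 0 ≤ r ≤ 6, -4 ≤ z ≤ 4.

In cylindrical coordinates, x = r cos(θ), y = r sin(θ), z = z, and dV = r dr dθ dz.

The integrand becomes 20r^2, so

    ∭_E (20x^2 + 20y^2) dV = ∫_{0}^{2π} ∫_{0}^{6} ∫_{-4}^{4} (20r^2) · r dz dr dθ.

Inner (z): 160r^3.
Middle (r from 0 to 6): 51840.
Outer (θ): 103680π.

Therefore the triple integral equals 103680π.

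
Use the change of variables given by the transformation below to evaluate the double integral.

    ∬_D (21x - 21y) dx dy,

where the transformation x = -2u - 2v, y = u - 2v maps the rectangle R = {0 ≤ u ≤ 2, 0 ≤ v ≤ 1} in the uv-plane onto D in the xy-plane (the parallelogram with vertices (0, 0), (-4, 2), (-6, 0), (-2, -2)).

Compute the Jacobian determinant of (x, y) with respect to (u, v):

    ∂(x,y)/∂(u,v) = | -2  -2 | = (-2)(-2) - (-2)(1) = 6.
                   | 1  -2 |

Its absolute value is |J| = 6 (the area scaling factor).

Substituting x = -2u - 2v, y = u - 2v into the integrand,

    21x - 21y → -63u,

so the integral becomes

    ∬_R (-63u) · |J| du dv = ∫_0^2 ∫_0^1 (-378u) dv du.

Inner (v): -378u.
Outer (u): -756.

Therefore ∬_D (21x - 21y) dx dy = -756.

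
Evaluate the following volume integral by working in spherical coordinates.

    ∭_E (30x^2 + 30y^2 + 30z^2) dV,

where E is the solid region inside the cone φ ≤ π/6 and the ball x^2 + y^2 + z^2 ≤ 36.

In spherical coordinates, x = ρ sin(φ) cos(θ), y = ρ sin(φ) sin(θ), z = ρ cos(φ), and dV = ρ^2 sin(φ) dρ dφ dθ.

The integrand becomes 30ρ^2, so

    ∭_E (30x^2 + 30y^2 + 30z^2) dV = ∫_{0}^{2π} ∫_{0}^{π/6} ∫_{0}^{6} (30ρ^2) · ρ^2 sin(φ) dρ dφ dθ.

Inner (ρ): 46656sin(φ).
Middle (φ): 46656 - 23328sqrt(3).
Outer (θ): 46656π (2 - sqrt(3)).

Therefore the triple integral equals 46656π (2 - sqrt(3)).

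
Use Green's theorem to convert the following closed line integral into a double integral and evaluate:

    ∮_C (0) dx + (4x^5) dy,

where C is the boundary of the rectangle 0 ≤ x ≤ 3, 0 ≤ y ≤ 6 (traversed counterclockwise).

Green's theorem converts the closed line integral into a double integral over the enclosed region D:

    ∮_C P dx + Q dy = ∬_D (∂Q/∂x - ∂P/∂y) dA.

Here P = 0, Q = 4x^5, so

    ∂Q/∂x = 20x^4,    ∂P/∂y = 0,
    ∂Q/∂x - ∂P/∂y = 20x^4.

D is the region 0 ≤ x ≤ 3, 0 ≤ y ≤ 6. Evaluating the double integral:

    ∬_D (20x^4) dA = ∫_0^{3} ∫_0^{6} (20x^4) dy dx.

Inner (y from 0 to 6): 120x^4.
Outer (x from 0 to 3): 5832.

Therefore ∮_C P dx + Q dy = 5832.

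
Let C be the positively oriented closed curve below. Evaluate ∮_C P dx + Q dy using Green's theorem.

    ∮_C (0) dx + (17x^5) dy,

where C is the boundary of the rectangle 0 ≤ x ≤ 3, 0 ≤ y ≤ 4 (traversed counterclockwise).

Green's theorem converts the closed line integral into a double integral over the enclosed region D:

    ∮_C P dx + Q dy = ∬_D (∂Q/∂x - ∂P/∂y) dA.

Here P = 0, Q = 17x^5, so

    ∂Q/∂x = 85x^4,    ∂P/∂y = 0,
    ∂Q/∂x - ∂P/∂y = 85x^4.

D is the region 0 ≤ x ≤ 3, 0 ≤ y ≤ 4. Evaluating the double integral:

    ∬_D (85x^4) dA = ∫_0^{3} ∫_0^{4} (85x^4) dy dx.

Inner (y from 0 to 4): 340x^4.
Outer (x from 0 to 3): 16524.

Therefore ∮_C P dx + Q dy = 16524.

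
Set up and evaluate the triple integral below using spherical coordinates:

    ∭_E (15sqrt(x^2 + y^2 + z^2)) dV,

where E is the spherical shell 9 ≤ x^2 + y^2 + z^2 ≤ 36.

In spherical coordinates, x = ρ sin(φ) cos(θ), y = ρ sin(φ) sin(θ), z = ρ cos(φ), and dV = ρ^2 sin(φ) dρ dφ dθ.

The integrand becomes 15ρ, so

    ∭_E (15sqrt(x^2 + y^2 + z^2)) dV = ∫_{0}^{2π} ∫_{0}^{π} ∫_{3}^{6} (15ρ) · ρ^2 sin(φ) dρ dφ dθ.

Inner (ρ): 18225sin(φ)/4.
Middle (φ): 18225/2.
Outer (θ): 18225π.

Therefore the triple integral equals 18225π.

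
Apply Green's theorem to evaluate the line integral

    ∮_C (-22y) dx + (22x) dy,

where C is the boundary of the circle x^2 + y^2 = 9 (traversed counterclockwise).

Green's theorem converts the closed line integral into a double integral over the enclosed region D:

    ∮_C P dx + Q dy = ∬_D (∂Q/∂x - ∂P/∂y) dA.

Here P = -22y, Q = 22x, so

    ∂Q/∂x = 22,    ∂P/∂y = -22,
    ∂Q/∂x - ∂P/∂y = 44.

D is the region x^2 + y^2 ≤ 9. Evaluating the double integral:

In polar coordinates (x = r cos θ, y = r sin θ, dA = r dr dθ) the integrand becomes 44, so

    ∬_D (44) dA = ∫_0^{2π} ∫_0^{3} (44) · r dr dθ.

Inner (r from 0 to 3): 198.
Outer (θ from 0 to 2π): 396π.

Therefore ∮_C P dx + Q dy = 396π.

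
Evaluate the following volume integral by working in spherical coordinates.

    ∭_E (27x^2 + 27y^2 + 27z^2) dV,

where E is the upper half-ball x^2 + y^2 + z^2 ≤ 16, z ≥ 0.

In spherical coordinates, x = ρ sin(φ) cos(θ), y = ρ sin(φ) sin(θ), z = ρ cos(φ), and dV = ρ^2 sin(φ) dρ dφ dθ.

The integrand becomes 27ρ^2, so

    ∭_E (27x^2 + 27y^2 + 27z^2) dV = ∫_{0}^{2π} ∫_{0}^{π/2} ∫_{0}^{4} (27ρ^2) · ρ^2 sin(φ) dρ dφ dθ.

Inner (ρ): 27648sin(φ)/5.
Middle (φ): 27648/5.
Outer (θ): 55296π/5.

Therefore the triple integral equals 55296π/5.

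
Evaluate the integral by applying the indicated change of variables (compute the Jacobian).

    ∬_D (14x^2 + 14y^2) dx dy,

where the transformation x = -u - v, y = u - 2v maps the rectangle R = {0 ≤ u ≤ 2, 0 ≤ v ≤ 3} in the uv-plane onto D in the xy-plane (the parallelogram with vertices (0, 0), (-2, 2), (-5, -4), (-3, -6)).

Compute the Jacobian determinant of (x, y) with respect to (u, v):

    ∂(x,y)/∂(u,v) = | -1  -1 | = (-1)(-2) - (-1)(1) = 3.
                   | 1  -2 |

Its absolute value is |J| = 3 (the area scaling factor).

Substituting x = -u - v, y = u - 2v into the integrand,

    14x^2 + 14y^2 → 28u^2 - 28u v + 70v^2,

so the integral becomes

    ∬_R (28u^2 - 28u v + 70v^2) · |J| du dv = ∫_0^2 ∫_0^3 (84u^2 - 84u v + 210v^2) dv du.

Inner (v): 252u^2 - 378u + 1890.
Outer (u): 3696.

Therefore ∬_D (14x^2 + 14y^2) dx dy = 3696.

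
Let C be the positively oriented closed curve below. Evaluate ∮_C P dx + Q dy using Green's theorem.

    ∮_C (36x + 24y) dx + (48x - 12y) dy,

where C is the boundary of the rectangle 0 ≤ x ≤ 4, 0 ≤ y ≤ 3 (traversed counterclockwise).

Green's theorem converts the closed line integral into a double integral over the enclosed region D:

    ∮_C P dx + Q dy = ∬_D (∂Q/∂x - ∂P/∂y) dA.

Here P = 36x + 24y, Q = 48x - 12y, so

    ∂Q/∂x = 48,    ∂P/∂y = 24,
    ∂Q/∂x - ∂P/∂y = 24.

D is the region 0 ≤ x ≤ 4, 0 ≤ y ≤ 3. Evaluating the double integral:

    ∬_D (24) dA = ∫_0^{4} ∫_0^{3} (24) dy dx.

Inner (y from 0 to 3): 72.
Outer (x from 0 to 4): 288.

Therefore ∮_C P dx + Q dy = 288.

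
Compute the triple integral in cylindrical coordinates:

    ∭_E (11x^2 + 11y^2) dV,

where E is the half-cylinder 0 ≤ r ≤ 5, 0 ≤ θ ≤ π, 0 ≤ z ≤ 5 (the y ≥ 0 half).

In cylindrical coordinates, x = r cos(θ), y = r sin(θ), z = z, and dV = r dr dθ dz.

The integrand becomes 11r^2, so

    ∭_E (11x^2 + 11y^2) dV = ∫_{0}^{π} ∫_{0}^{5} ∫_{0}^{5} (11r^2) · r dz dr dθ.

Inner (z): 55r^3.
Middle (r from 0 to 5): 34375/4.
Outer (θ): 34375π/4.

Therefore the triple integral equals 34375π/4.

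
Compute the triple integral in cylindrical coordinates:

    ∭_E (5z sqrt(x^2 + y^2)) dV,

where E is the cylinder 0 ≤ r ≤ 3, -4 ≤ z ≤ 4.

In cylindrical coordinates, x = r cos(θ), y = r sin(θ), z = z, and dV = r dr dθ dz.

The integrand becomes 5r z, so

    ∭_E (5z sqrt(x^2 + y^2)) dV = ∫_{0}^{2π} ∫_{0}^{3} ∫_{-4}^{4} (5r z) · r dz dr dθ.

Inner (z): 0.
Middle (r from 0 to 3): 0.
Outer (θ): 0.

Therefore the triple integral equals 0.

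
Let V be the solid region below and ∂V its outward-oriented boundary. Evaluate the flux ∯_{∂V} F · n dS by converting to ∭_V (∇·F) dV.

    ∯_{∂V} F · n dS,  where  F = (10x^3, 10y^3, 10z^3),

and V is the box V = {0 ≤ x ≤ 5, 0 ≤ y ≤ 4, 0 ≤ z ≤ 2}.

By the divergence theorem,

    ∯_{∂V} F · n dS = ∭_V (∇ · F) dV.

Compute the divergence:
    ∇ · F = ∂F_x/∂x + ∂F_y/∂y + ∂F_z/∂z = 30x^2 + 30y^2 + 30z^2.

V is a rectangular box, so dV = dx dy dz with 0 ≤ x ≤ 5, 0 ≤ y ≤ 4, 0 ≤ z ≤ 2.

Integrate (30x^2 + 30y^2 + 30z^2) over V as an iterated integral:

    ∭_V (∇·F) dV = ∫_0^{5} ∫_0^{4} ∫_0^{2} (30x^2 + 30y^2 + 30z^2) dz dy dx.

Inner (z from 0 to 2): 60x^2 + 60y^2 + 80.
Middle (y from 0 to 4): 240x^2 + 1600.
Outer (x from 0 to 5): 18000.

Therefore ∯_{∂V} F · n dS = 18000.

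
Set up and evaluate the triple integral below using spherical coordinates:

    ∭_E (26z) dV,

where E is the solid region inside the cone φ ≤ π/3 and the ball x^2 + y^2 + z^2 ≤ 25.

In spherical coordinates, x = ρ sin(φ) cos(θ), y = ρ sin(φ) sin(θ), z = ρ cos(φ), and dV = ρ^2 sin(φ) dρ dφ dθ.

The integrand becomes 26ρ cos(φ), so

    ∭_E (26z) dV = ∫_{0}^{2π} ∫_{0}^{π/3} ∫_{0}^{5} (26ρ cos(φ)) · ρ^2 sin(φ) dρ dφ dθ.

Inner (ρ): 8125sin(2φ)/4.
Middle (φ): 24375/16.
Outer (θ): 24375π/8.

Therefore the triple integral equals 24375π/8.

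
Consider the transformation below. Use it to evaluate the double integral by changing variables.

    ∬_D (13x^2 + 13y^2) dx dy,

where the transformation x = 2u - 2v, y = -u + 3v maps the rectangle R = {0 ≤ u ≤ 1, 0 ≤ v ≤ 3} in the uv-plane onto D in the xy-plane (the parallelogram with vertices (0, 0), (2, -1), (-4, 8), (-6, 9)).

Compute the Jacobian determinant of (x, y) with respect to (u, v):

    ∂(x,y)/∂(u,v) = | 2  -2 | = (2)(3) - (-2)(-1) = 4.
                   | -1  3 |

Its absolute value is |J| = 4 (the area scaling factor).

Substituting x = 2u - 2v, y = -u + 3v into the integrand,

    13x^2 + 13y^2 → 65u^2 - 182u v + 169v^2,

so the integral becomes

    ∬_R (65u^2 - 182u v + 169v^2) · |J| du dv = ∫_0^1 ∫_0^3 (260u^2 - 728u v + 676v^2) dv du.

Inner (v): 780u^2 - 3276u + 6084.
Outer (u): 4706.

Therefore ∬_D (13x^2 + 13y^2) dx dy = 4706.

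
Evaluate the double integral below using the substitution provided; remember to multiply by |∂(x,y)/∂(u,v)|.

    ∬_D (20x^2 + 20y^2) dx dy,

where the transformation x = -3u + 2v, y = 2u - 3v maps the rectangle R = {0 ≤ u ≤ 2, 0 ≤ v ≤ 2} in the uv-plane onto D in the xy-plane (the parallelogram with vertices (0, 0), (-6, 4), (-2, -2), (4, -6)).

Compute the Jacobian determinant of (x, y) with respect to (u, v):

    ∂(x,y)/∂(u,v) = | -3  2 | = (-3)(-3) - (2)(2) = 5.
                   | 2  -3 |

Its absolute value is |J| = 5 (the area scaling factor).

Substituting x = -3u + 2v, y = 2u - 3v into the integrand,

    20x^2 + 20y^2 → 260u^2 - 480u v + 260v^2,

so the integral becomes

    ∬_R (260u^2 - 480u v + 260v^2) · |J| du dv = ∫_0^2 ∫_0^2 (1300u^2 - 2400u v + 1300v^2) dv du.

Inner (v): 2600u^2 - 4800u + 10400/3.
Outer (u): 12800/3.

Therefore ∬_D (20x^2 + 20y^2) dx dy = 12800/3.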